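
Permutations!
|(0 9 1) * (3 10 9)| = 5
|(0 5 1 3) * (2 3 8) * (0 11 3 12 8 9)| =|(0 5 1 9)(2 12 8)(3 11)| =12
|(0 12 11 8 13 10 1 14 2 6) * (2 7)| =|(0 12 11 8 13 10 1 14 7 2 6)| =11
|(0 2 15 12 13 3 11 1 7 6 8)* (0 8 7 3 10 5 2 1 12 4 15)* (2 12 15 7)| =|(0 1 3 11 15 4 7 6 2)(5 12 13 10)| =36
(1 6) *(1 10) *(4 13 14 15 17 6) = (1 4 13 14 15 17 6 10) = [0, 4, 2, 3, 13, 5, 10, 7, 8, 9, 1, 11, 12, 14, 15, 17, 16, 6]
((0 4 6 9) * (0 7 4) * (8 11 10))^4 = (8 11 10)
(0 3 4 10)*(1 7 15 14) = (0 3 4 10)(1 7 15 14) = [3, 7, 2, 4, 10, 5, 6, 15, 8, 9, 0, 11, 12, 13, 1, 14]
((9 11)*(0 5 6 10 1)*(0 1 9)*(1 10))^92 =(0 5 6 1 10 9 11)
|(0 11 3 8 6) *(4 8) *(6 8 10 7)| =|(0 11 3 4 10 7 6)| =7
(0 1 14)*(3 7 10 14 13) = (0 1 13 3 7 10 14) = [1, 13, 2, 7, 4, 5, 6, 10, 8, 9, 14, 11, 12, 3, 0]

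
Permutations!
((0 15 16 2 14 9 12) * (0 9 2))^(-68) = ((0 15 16)(2 14)(9 12))^(-68) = (0 15 16)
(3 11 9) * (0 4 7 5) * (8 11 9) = (0 4 7 5)(3 9)(8 11) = [4, 1, 2, 9, 7, 0, 6, 5, 11, 3, 10, 8]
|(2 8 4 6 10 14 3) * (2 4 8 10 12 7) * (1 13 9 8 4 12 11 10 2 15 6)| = 40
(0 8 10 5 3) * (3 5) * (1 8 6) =(0 6 1 8 10 3) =[6, 8, 2, 0, 4, 5, 1, 7, 10, 9, 3]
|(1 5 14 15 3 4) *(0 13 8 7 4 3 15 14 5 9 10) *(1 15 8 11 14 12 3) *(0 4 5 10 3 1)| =|(0 13 11 14 12 1 9 3)(4 15 8 7 5 10)| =24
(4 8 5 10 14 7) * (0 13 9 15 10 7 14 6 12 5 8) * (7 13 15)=[15, 1, 2, 3, 0, 13, 12, 4, 8, 7, 6, 11, 5, 9, 14, 10]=(0 15 10 6 12 5 13 9 7 4)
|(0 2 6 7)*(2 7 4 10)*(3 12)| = |(0 7)(2 6 4 10)(3 12)| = 4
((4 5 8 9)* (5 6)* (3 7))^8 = (4 8 6 9 5)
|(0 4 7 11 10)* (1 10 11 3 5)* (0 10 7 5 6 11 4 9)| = |(0 9)(1 7 3 6 11 4 5)| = 14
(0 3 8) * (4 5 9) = (0 3 8)(4 5 9) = [3, 1, 2, 8, 5, 9, 6, 7, 0, 4]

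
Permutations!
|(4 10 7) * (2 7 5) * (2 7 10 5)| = |(2 10)(4 5 7)| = 6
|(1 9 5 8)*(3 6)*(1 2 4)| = 6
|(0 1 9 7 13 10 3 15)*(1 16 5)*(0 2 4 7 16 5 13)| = 12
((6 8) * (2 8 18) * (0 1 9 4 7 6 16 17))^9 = ((0 1 9 4 7 6 18 2 8 16 17))^9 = (0 16 2 6 4 1 17 8 18 7 9)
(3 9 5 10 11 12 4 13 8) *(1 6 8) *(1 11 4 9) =(1 6 8 3)(4 13 11 12 9 5 10) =[0, 6, 2, 1, 13, 10, 8, 7, 3, 5, 4, 12, 9, 11]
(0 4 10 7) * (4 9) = [9, 1, 2, 3, 10, 5, 6, 0, 8, 4, 7] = (0 9 4 10 7)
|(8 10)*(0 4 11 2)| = 4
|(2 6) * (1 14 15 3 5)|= |(1 14 15 3 5)(2 6)|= 10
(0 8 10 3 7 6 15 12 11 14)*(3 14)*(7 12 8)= (0 7 6 15 8 10 14)(3 12 11)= [7, 1, 2, 12, 4, 5, 15, 6, 10, 9, 14, 3, 11, 13, 0, 8]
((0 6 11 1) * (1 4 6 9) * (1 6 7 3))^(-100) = (0 4)(1 11)(3 6)(7 9)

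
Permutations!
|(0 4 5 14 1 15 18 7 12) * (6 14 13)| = |(0 4 5 13 6 14 1 15 18 7 12)| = 11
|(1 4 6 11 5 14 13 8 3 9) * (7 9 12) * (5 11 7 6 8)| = 24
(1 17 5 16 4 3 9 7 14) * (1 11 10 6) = (1 17 5 16 4 3 9 7 14 11 10 6) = [0, 17, 2, 9, 3, 16, 1, 14, 8, 7, 6, 10, 12, 13, 11, 15, 4, 5]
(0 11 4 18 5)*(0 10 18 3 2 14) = (0 11 4 3 2 14)(5 10 18) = [11, 1, 14, 2, 3, 10, 6, 7, 8, 9, 18, 4, 12, 13, 0, 15, 16, 17, 5]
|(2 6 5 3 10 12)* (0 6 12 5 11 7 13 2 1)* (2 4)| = |(0 6 11 7 13 4 2 12 1)(3 10 5)| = 9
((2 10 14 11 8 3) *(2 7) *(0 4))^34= ((0 4)(2 10 14 11 8 3 7))^34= (2 7 3 8 11 14 10)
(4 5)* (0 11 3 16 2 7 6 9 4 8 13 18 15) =(0 11 3 16 2 7 6 9 4 5 8 13 18 15) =[11, 1, 7, 16, 5, 8, 9, 6, 13, 4, 10, 3, 12, 18, 14, 0, 2, 17, 15]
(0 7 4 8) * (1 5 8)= (0 7 4 1 5 8)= [7, 5, 2, 3, 1, 8, 6, 4, 0]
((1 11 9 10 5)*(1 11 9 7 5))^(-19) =((1 9 10)(5 11 7))^(-19) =(1 10 9)(5 7 11)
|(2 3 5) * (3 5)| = |(2 5)| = 2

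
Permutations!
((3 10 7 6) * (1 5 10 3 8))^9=((1 5 10 7 6 8))^9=(1 7)(5 6)(8 10)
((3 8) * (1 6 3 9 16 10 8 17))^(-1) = (1 17 3 6)(8 10 16 9)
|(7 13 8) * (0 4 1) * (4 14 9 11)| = |(0 14 9 11 4 1)(7 13 8)| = 6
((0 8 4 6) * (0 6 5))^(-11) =((0 8 4 5))^(-11) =(0 8 4 5)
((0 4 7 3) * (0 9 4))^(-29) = (3 7 4 9)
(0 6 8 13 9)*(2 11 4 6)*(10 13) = (0 2 11 4 6 8 10 13 9) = [2, 1, 11, 3, 6, 5, 8, 7, 10, 0, 13, 4, 12, 9]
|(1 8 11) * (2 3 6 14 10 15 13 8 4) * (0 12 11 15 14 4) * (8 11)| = |(0 12 8 15 13 11 1)(2 3 6 4)(10 14)| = 28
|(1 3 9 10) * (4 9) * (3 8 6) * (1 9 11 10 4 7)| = |(1 8 6 3 7)(4 11 10 9)| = 20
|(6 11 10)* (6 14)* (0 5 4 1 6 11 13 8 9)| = 24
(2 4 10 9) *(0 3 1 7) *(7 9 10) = (10)(0 3 1 9 2 4 7) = [3, 9, 4, 1, 7, 5, 6, 0, 8, 2, 10]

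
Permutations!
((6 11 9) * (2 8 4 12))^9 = (2 8 4 12)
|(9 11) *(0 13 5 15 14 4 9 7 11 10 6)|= 18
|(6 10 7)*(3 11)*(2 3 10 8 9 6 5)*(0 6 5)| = |(0 6 8 9 5 2 3 11 10 7)| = 10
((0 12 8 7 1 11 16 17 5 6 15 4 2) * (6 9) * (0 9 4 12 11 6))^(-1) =(0 9 2 4 5 17 16 11)(1 7 8 12 15 6)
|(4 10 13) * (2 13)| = 4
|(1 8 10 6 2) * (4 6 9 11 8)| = |(1 4 6 2)(8 10 9 11)| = 4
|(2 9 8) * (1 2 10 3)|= |(1 2 9 8 10 3)|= 6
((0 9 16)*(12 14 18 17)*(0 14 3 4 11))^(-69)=(0 9 16 14 18 17 12 3 4 11)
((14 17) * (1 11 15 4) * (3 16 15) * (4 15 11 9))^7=((1 9 4)(3 16 11)(14 17))^7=(1 9 4)(3 16 11)(14 17)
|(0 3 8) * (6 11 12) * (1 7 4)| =|(0 3 8)(1 7 4)(6 11 12)| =3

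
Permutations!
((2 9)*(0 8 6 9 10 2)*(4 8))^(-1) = ((0 4 8 6 9)(2 10))^(-1) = (0 9 6 8 4)(2 10)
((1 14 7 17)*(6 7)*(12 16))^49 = ((1 14 6 7 17)(12 16))^49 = (1 17 7 6 14)(12 16)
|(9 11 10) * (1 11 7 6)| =|(1 11 10 9 7 6)| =6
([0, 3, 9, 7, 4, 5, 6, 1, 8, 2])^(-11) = [0, 3, 9, 7, 4, 5, 6, 1, 8, 2]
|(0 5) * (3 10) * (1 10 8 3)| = 2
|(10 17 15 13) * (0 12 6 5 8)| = 20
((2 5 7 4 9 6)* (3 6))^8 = (2 5 7 4 9 3 6) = ((2 5 7 4 9 3 6))^8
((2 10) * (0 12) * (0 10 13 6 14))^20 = (0 14 6 13 2 10 12)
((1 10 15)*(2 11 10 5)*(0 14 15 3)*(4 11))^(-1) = (0 3 10 11 4 2 5 1 15 14)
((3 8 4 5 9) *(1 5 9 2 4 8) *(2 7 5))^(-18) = (1 4 3 2 9)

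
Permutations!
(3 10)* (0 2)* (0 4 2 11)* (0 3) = (0 11 3 10)(2 4) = [11, 1, 4, 10, 2, 5, 6, 7, 8, 9, 0, 3]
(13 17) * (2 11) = (2 11)(13 17) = [0, 1, 11, 3, 4, 5, 6, 7, 8, 9, 10, 2, 12, 17, 14, 15, 16, 13]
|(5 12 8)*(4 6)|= 6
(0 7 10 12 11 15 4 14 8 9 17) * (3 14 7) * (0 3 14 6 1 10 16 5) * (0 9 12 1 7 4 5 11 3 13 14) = (1 10)(3 6 7 16 11 15 5 9 17 13 14 8 12) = [0, 10, 2, 6, 4, 9, 7, 16, 12, 17, 1, 15, 3, 14, 8, 5, 11, 13]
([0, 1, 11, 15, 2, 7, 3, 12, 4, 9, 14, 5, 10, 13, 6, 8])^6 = [0, 1, 14, 5, 10, 3, 11, 15, 12, 9, 4, 6, 8, 13, 2, 7]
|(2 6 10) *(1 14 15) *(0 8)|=6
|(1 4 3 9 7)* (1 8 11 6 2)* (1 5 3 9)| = 10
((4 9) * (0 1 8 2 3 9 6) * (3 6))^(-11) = ((0 1 8 2 6)(3 9 4))^(-11) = (0 6 2 8 1)(3 9 4)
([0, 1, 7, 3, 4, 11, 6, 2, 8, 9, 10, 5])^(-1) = [0, 1, 7, 3, 4, 11, 6, 2, 8, 9, 10, 5]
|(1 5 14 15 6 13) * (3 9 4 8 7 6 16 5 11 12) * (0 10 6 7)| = 44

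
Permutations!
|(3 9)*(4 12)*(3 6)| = 6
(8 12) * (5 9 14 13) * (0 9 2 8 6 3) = (0 9 14 13 5 2 8 12 6 3) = [9, 1, 8, 0, 4, 2, 3, 7, 12, 14, 10, 11, 6, 5, 13]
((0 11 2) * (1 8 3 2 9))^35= ((0 11 9 1 8 3 2))^35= (11)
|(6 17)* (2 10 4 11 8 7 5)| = 14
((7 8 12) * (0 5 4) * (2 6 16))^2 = (0 4 5)(2 16 6)(7 12 8)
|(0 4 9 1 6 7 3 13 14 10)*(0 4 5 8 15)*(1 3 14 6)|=8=|(0 5 8 15)(3 13 6 7 14 10 4 9)|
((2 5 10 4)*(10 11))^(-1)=((2 5 11 10 4))^(-1)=(2 4 10 11 5)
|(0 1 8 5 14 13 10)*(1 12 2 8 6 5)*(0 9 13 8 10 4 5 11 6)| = |(0 12 2 10 9 13 4 5 14 8 1)(6 11)| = 22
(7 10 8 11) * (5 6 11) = (5 6 11 7 10 8) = [0, 1, 2, 3, 4, 6, 11, 10, 5, 9, 8, 7]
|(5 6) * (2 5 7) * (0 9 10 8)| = 4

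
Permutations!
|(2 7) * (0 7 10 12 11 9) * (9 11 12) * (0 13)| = |(0 7 2 10 9 13)| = 6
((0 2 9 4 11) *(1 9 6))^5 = ((0 2 6 1 9 4 11))^5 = (0 4 1 2 11 9 6)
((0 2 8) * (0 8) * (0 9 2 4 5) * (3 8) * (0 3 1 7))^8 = (9)(0 4 5 3 8 1 7) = ((0 4 5 3 8 1 7)(2 9))^8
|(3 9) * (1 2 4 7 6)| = |(1 2 4 7 6)(3 9)| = 10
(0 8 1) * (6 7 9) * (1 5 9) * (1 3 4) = (0 8 5 9 6 7 3 4 1) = [8, 0, 2, 4, 1, 9, 7, 3, 5, 6]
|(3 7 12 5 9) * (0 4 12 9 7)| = 7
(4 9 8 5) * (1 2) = (1 2)(4 9 8 5) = [0, 2, 1, 3, 9, 4, 6, 7, 5, 8]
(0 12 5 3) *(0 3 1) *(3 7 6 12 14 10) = [14, 0, 2, 7, 4, 1, 12, 6, 8, 9, 3, 11, 5, 13, 10] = (0 14 10 3 7 6 12 5 1)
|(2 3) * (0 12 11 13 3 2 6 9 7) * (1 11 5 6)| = 12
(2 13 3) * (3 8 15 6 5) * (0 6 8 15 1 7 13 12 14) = (0 6 5 3 2 12 14)(1 7 13 15 8) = [6, 7, 12, 2, 4, 3, 5, 13, 1, 9, 10, 11, 14, 15, 0, 8]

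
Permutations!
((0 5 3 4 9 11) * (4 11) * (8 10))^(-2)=(0 3)(5 11)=((0 5 3 11)(4 9)(8 10))^(-2)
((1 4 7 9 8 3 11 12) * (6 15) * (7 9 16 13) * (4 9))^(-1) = ((1 9 8 3 11 12)(6 15)(7 16 13))^(-1) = (1 12 11 3 8 9)(6 15)(7 13 16)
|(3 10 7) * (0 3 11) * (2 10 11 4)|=12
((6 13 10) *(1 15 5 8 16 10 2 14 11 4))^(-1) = ((1 15 5 8 16 10 6 13 2 14 11 4))^(-1) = (1 4 11 14 2 13 6 10 16 8 5 15)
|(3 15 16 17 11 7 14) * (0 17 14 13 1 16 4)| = |(0 17 11 7 13 1 16 14 3 15 4)| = 11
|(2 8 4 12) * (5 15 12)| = 6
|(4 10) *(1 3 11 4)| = 5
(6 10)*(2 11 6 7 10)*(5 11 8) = (2 8 5 11 6)(7 10) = [0, 1, 8, 3, 4, 11, 2, 10, 5, 9, 7, 6]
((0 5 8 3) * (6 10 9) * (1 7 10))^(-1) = (0 3 8 5)(1 6 9 10 7)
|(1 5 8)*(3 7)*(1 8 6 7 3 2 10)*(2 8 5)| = 12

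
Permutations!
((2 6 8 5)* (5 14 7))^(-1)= (2 5 7 14 8 6)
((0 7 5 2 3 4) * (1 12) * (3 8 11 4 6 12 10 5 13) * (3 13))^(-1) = ((13)(0 7 3 6 12 1 10 5 2 8 11 4))^(-1) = (13)(0 4 11 8 2 5 10 1 12 6 3 7)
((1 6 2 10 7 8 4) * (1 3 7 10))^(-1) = ((10)(1 6 2)(3 7 8 4))^(-1) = (10)(1 2 6)(3 4 8 7)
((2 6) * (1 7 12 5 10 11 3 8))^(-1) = (1 8 3 11 10 5 12 7)(2 6)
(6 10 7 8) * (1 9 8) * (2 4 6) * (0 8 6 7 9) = (0 8 2 4 7 1)(6 10 9) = [8, 0, 4, 3, 7, 5, 10, 1, 2, 6, 9]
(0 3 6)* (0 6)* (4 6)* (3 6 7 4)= (0 6 3)(4 7)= [6, 1, 2, 0, 7, 5, 3, 4]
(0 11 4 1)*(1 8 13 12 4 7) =(0 11 7 1)(4 8 13 12) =[11, 0, 2, 3, 8, 5, 6, 1, 13, 9, 10, 7, 4, 12]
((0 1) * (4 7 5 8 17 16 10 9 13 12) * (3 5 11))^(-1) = (0 1)(3 11 7 4 12 13 9 10 16 17 8 5)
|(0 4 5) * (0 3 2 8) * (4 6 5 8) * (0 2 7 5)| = 6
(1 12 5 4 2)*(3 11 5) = (1 12 3 11 5 4 2) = [0, 12, 1, 11, 2, 4, 6, 7, 8, 9, 10, 5, 3]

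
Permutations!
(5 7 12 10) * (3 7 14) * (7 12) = (3 12 10 5 14) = [0, 1, 2, 12, 4, 14, 6, 7, 8, 9, 5, 11, 10, 13, 3]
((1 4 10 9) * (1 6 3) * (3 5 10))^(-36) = (10)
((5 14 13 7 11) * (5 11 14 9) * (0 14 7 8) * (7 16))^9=((0 14 13 8)(5 9)(7 16))^9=(0 14 13 8)(5 9)(7 16)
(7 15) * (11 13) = (7 15)(11 13) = [0, 1, 2, 3, 4, 5, 6, 15, 8, 9, 10, 13, 12, 11, 14, 7]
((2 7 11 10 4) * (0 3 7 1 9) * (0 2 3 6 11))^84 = ((0 6 11 10 4 3 7)(1 9 2))^84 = (11)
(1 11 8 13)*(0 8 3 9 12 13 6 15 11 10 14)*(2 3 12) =(0 8 6 15 11 12 13 1 10 14)(2 3 9) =[8, 10, 3, 9, 4, 5, 15, 7, 6, 2, 14, 12, 13, 1, 0, 11]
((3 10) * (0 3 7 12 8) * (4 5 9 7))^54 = ((0 3 10 4 5 9 7 12 8))^54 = (12)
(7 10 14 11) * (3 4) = (3 4)(7 10 14 11) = [0, 1, 2, 4, 3, 5, 6, 10, 8, 9, 14, 7, 12, 13, 11]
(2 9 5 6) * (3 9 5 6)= (2 5 3 9 6)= [0, 1, 5, 9, 4, 3, 2, 7, 8, 6]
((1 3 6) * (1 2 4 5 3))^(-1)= ((2 4 5 3 6))^(-1)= (2 6 3 5 4)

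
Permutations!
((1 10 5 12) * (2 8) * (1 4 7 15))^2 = ((1 10 5 12 4 7 15)(2 8))^2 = (1 5 4 15 10 12 7)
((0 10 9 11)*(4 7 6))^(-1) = ((0 10 9 11)(4 7 6))^(-1) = (0 11 9 10)(4 6 7)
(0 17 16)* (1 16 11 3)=(0 17 11 3 1 16)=[17, 16, 2, 1, 4, 5, 6, 7, 8, 9, 10, 3, 12, 13, 14, 15, 0, 11]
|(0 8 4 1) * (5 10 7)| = 12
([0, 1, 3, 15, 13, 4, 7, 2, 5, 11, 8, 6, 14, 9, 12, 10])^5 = (2 5 6 10 9 3 4 7 8 11 15 13)(12 14)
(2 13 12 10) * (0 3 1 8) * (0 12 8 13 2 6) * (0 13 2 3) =[0, 2, 3, 1, 4, 5, 13, 7, 12, 9, 6, 11, 10, 8] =(1 2 3)(6 13 8 12 10)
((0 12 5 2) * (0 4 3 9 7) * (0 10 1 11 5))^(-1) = ((0 12)(1 11 5 2 4 3 9 7 10))^(-1) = (0 12)(1 10 7 9 3 4 2 5 11)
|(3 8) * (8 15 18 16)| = |(3 15 18 16 8)| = 5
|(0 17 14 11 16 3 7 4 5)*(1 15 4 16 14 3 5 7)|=18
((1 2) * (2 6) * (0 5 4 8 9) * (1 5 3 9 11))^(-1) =((0 3 9)(1 6 2 5 4 8 11))^(-1) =(0 9 3)(1 11 8 4 5 2 6)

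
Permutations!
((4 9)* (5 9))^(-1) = (4 9 5)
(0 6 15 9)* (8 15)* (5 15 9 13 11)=(0 6 8 9)(5 15 13 11)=[6, 1, 2, 3, 4, 15, 8, 7, 9, 0, 10, 5, 12, 11, 14, 13]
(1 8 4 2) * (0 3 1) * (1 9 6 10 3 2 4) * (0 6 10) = [2, 8, 6, 9, 4, 5, 0, 7, 1, 10, 3] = (0 2 6)(1 8)(3 9 10)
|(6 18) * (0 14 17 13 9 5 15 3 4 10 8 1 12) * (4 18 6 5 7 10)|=|(0 14 17 13 9 7 10 8 1 12)(3 18 5 15)|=20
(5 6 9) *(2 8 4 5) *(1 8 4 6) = (1 8 6 9 2 4 5) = [0, 8, 4, 3, 5, 1, 9, 7, 6, 2]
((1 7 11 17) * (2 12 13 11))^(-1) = (1 17 11 13 12 2 7)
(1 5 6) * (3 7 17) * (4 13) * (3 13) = [0, 5, 2, 7, 3, 6, 1, 17, 8, 9, 10, 11, 12, 4, 14, 15, 16, 13] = (1 5 6)(3 7 17 13 4)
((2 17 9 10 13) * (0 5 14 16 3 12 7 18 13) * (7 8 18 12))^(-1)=(0 10 9 17 2 13 18 8 12 7 3 16 14 5)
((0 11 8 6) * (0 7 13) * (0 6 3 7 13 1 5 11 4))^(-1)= (0 4)(1 7 3 8 11 5)(6 13)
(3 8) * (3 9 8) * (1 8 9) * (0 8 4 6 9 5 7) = [8, 4, 2, 3, 6, 7, 9, 0, 1, 5] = (0 8 1 4 6 9 5 7)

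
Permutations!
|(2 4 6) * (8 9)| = 6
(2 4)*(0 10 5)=(0 10 5)(2 4)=[10, 1, 4, 3, 2, 0, 6, 7, 8, 9, 5]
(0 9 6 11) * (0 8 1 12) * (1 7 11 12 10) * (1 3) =(0 9 6 12)(1 10 3)(7 11 8) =[9, 10, 2, 1, 4, 5, 12, 11, 7, 6, 3, 8, 0]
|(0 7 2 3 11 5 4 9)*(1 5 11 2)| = 6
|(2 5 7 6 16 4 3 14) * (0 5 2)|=8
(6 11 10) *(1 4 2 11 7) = [0, 4, 11, 3, 2, 5, 7, 1, 8, 9, 6, 10] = (1 4 2 11 10 6 7)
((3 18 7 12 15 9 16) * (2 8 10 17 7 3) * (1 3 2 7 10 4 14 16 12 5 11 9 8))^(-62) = (1 18)(2 3)(4 15 9 5 16)(7 14 8 12 11)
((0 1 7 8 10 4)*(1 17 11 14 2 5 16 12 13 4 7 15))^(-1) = ((0 17 11 14 2 5 16 12 13 4)(1 15)(7 8 10))^(-1) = (0 4 13 12 16 5 2 14 11 17)(1 15)(7 10 8)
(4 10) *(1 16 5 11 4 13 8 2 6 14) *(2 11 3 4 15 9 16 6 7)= [0, 6, 7, 4, 10, 3, 14, 2, 11, 16, 13, 15, 12, 8, 1, 9, 5]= (1 6 14)(2 7)(3 4 10 13 8 11 15 9 16 5)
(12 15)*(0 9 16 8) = [9, 1, 2, 3, 4, 5, 6, 7, 0, 16, 10, 11, 15, 13, 14, 12, 8] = (0 9 16 8)(12 15)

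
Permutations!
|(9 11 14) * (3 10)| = 6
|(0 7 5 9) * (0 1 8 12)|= |(0 7 5 9 1 8 12)|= 7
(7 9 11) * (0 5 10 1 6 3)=(0 5 10 1 6 3)(7 9 11)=[5, 6, 2, 0, 4, 10, 3, 9, 8, 11, 1, 7]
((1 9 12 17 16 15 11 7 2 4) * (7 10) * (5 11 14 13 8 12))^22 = ((1 9 5 11 10 7 2 4)(8 12 17 16 15 14 13))^22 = (1 2 10 5)(4 7 11 9)(8 12 17 16 15 14 13)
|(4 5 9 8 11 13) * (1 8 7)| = 8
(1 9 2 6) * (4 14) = (1 9 2 6)(4 14) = [0, 9, 6, 3, 14, 5, 1, 7, 8, 2, 10, 11, 12, 13, 4]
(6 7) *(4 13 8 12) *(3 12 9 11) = [0, 1, 2, 12, 13, 5, 7, 6, 9, 11, 10, 3, 4, 8] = (3 12 4 13 8 9 11)(6 7)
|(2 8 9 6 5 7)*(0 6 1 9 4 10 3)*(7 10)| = |(0 6 5 10 3)(1 9)(2 8 4 7)| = 20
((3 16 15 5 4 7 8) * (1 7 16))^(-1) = (1 3 8 7)(4 5 15 16)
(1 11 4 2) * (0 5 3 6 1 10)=[5, 11, 10, 6, 2, 3, 1, 7, 8, 9, 0, 4]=(0 5 3 6 1 11 4 2 10)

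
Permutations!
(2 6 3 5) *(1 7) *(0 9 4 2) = [9, 7, 6, 5, 2, 0, 3, 1, 8, 4] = (0 9 4 2 6 3 5)(1 7)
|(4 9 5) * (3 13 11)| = 3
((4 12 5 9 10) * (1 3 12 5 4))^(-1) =(1 10 9 5 4 12 3)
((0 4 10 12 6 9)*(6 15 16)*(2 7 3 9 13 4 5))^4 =((0 5 2 7 3 9)(4 10 12 15 16 6 13))^4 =(0 3 2)(4 16 10 6 12 13 15)(5 9 7)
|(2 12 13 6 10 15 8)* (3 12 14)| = 9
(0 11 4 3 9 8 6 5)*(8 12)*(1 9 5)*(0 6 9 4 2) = (0 11 2)(1 4 3 5 6)(8 9 12) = [11, 4, 0, 5, 3, 6, 1, 7, 9, 12, 10, 2, 8]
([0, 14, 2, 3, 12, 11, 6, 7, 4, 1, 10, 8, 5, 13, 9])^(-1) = [0, 9, 2, 3, 8, 12, 6, 7, 11, 14, 10, 5, 4, 13, 1]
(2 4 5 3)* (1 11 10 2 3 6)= (1 11 10 2 4 5 6)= [0, 11, 4, 3, 5, 6, 1, 7, 8, 9, 2, 10]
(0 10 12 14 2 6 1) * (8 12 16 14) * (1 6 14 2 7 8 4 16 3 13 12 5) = (0 10 3 13 12 4 16 2 14 7 8 5 1) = [10, 0, 14, 13, 16, 1, 6, 8, 5, 9, 3, 11, 4, 12, 7, 15, 2]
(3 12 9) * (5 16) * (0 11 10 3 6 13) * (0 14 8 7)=(0 11 10 3 12 9 6 13 14 8 7)(5 16)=[11, 1, 2, 12, 4, 16, 13, 0, 7, 6, 3, 10, 9, 14, 8, 15, 5]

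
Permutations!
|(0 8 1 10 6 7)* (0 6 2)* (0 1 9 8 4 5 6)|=|(0 4 5 6 7)(1 10 2)(8 9)|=30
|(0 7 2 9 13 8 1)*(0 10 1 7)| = |(1 10)(2 9 13 8 7)| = 10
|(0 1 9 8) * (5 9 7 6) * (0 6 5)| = |(0 1 7 5 9 8 6)| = 7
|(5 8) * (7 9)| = 2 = |(5 8)(7 9)|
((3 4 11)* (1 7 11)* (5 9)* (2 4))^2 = ((1 7 11 3 2 4)(5 9))^2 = (1 11 2)(3 4 7)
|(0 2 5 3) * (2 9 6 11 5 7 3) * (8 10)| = 8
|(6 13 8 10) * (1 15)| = |(1 15)(6 13 8 10)| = 4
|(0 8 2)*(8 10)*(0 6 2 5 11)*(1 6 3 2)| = |(0 10 8 5 11)(1 6)(2 3)| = 10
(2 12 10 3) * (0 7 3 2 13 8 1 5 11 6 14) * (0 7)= [0, 5, 12, 13, 4, 11, 14, 3, 1, 9, 2, 6, 10, 8, 7]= (1 5 11 6 14 7 3 13 8)(2 12 10)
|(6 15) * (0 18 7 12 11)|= 10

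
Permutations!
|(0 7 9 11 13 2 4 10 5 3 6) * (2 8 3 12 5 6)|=22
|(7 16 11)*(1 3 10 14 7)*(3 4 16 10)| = 12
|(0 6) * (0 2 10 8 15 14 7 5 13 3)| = 11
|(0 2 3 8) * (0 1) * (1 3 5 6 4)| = 6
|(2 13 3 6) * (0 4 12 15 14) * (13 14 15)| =8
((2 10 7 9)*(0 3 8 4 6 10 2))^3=(0 4 7 3 6 9 8 10)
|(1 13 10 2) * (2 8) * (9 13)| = |(1 9 13 10 8 2)| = 6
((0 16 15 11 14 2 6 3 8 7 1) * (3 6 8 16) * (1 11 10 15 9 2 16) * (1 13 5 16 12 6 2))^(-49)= ((0 3 13 5 16 9 1)(2 8 7 11 14 12 6)(10 15))^(-49)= (16)(10 15)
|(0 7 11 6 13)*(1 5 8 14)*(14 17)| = |(0 7 11 6 13)(1 5 8 17 14)| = 5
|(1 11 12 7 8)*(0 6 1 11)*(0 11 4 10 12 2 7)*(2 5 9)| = 12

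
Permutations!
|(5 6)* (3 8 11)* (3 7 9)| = 10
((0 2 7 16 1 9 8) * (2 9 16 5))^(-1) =(0 8 9)(1 16)(2 5 7)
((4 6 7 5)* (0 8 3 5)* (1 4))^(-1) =((0 8 3 5 1 4 6 7))^(-1) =(0 7 6 4 1 5 3 8)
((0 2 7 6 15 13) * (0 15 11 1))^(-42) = ((0 2 7 6 11 1)(13 15))^(-42) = (15)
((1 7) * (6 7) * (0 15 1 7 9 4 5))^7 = ((0 15 1 6 9 4 5))^7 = (15)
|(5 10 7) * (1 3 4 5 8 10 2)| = |(1 3 4 5 2)(7 8 10)| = 15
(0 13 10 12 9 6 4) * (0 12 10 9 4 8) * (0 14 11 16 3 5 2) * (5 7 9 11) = (0 13 11 16 3 7 9 6 8 14 5 2)(4 12) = [13, 1, 0, 7, 12, 2, 8, 9, 14, 6, 10, 16, 4, 11, 5, 15, 3]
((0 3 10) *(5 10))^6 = ((0 3 5 10))^6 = (0 5)(3 10)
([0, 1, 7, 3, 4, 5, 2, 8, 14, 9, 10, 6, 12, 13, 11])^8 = [0, 1, 8, 3, 4, 5, 7, 14, 11, 9, 10, 2, 12, 13, 6]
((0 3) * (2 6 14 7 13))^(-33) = ((0 3)(2 6 14 7 13))^(-33) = (0 3)(2 14 13 6 7)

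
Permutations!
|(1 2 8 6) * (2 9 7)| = |(1 9 7 2 8 6)| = 6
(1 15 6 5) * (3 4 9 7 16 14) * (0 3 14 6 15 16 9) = (0 3 4)(1 16 6 5)(7 9) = [3, 16, 2, 4, 0, 1, 5, 9, 8, 7, 10, 11, 12, 13, 14, 15, 6]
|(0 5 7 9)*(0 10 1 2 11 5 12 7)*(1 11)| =14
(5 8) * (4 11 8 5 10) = (4 11 8 10) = [0, 1, 2, 3, 11, 5, 6, 7, 10, 9, 4, 8]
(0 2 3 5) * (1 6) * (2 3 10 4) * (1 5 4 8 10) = (0 3 4 2 1 6 5)(8 10) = [3, 6, 1, 4, 2, 0, 5, 7, 10, 9, 8]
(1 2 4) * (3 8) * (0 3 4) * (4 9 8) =[3, 2, 0, 4, 1, 5, 6, 7, 9, 8] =(0 3 4 1 2)(8 9)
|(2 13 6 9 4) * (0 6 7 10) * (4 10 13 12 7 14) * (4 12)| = 4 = |(0 6 9 10)(2 4)(7 13 14 12)|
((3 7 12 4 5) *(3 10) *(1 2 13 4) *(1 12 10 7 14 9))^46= ((1 2 13 4 5 7 10 3 14 9))^46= (1 10 13 14 5)(2 3 4 9 7)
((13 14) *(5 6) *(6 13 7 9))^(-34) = (5 14 9)(6 13 7)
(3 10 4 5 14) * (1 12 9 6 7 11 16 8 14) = (1 12 9 6 7 11 16 8 14 3 10 4 5) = [0, 12, 2, 10, 5, 1, 7, 11, 14, 6, 4, 16, 9, 13, 3, 15, 8]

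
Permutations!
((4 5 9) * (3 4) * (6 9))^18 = (3 6 4 9 5)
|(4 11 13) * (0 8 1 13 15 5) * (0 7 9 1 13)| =|(0 8 13 4 11 15 5 7 9 1)| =10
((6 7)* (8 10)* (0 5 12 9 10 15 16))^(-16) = (16)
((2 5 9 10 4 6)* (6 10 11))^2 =((2 5 9 11 6)(4 10))^2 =(2 9 6 5 11)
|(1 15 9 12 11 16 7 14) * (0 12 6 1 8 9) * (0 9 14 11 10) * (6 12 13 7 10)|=30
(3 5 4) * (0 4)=(0 4 3 5)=[4, 1, 2, 5, 3, 0]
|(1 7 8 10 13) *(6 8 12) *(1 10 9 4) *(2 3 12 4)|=|(1 7 4)(2 3 12 6 8 9)(10 13)|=6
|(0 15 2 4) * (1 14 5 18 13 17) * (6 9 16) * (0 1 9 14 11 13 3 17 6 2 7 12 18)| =17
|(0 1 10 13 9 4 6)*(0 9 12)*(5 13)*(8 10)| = |(0 1 8 10 5 13 12)(4 6 9)| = 21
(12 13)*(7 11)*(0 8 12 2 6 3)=[8, 1, 6, 0, 4, 5, 3, 11, 12, 9, 10, 7, 13, 2]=(0 8 12 13 2 6 3)(7 11)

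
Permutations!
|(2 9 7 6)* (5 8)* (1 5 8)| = |(1 5)(2 9 7 6)| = 4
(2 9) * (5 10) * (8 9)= (2 8 9)(5 10)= [0, 1, 8, 3, 4, 10, 6, 7, 9, 2, 5]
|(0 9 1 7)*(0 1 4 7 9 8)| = |(0 8)(1 9 4 7)| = 4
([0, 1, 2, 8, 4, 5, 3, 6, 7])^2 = (3 7)(6 8)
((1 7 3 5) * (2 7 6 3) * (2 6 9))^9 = (1 2 6 5 9 7 3)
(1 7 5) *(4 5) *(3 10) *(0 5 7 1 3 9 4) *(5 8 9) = (0 8 9 4 7)(3 10 5) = [8, 1, 2, 10, 7, 3, 6, 0, 9, 4, 5]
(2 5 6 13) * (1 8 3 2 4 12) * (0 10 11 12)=(0 10 11 12 1 8 3 2 5 6 13 4)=[10, 8, 5, 2, 0, 6, 13, 7, 3, 9, 11, 12, 1, 4]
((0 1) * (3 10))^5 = ((0 1)(3 10))^5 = (0 1)(3 10)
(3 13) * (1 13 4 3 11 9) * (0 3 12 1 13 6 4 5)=(0 3 5)(1 6 4 12)(9 13 11)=[3, 6, 2, 5, 12, 0, 4, 7, 8, 13, 10, 9, 1, 11]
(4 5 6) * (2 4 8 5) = (2 4)(5 6 8) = [0, 1, 4, 3, 2, 6, 8, 7, 5]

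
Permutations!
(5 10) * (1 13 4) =[0, 13, 2, 3, 1, 10, 6, 7, 8, 9, 5, 11, 12, 4] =(1 13 4)(5 10)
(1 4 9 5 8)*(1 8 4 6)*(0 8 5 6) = (0 8 5 4 9 6 1) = [8, 0, 2, 3, 9, 4, 1, 7, 5, 6]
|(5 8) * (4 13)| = 2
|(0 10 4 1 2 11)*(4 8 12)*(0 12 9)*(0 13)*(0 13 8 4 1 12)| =|(13)(0 10 4 12 1 2 11)(8 9)| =14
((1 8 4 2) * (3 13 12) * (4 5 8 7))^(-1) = ((1 7 4 2)(3 13 12)(5 8))^(-1) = (1 2 4 7)(3 12 13)(5 8)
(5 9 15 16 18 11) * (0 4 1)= [4, 0, 2, 3, 1, 9, 6, 7, 8, 15, 10, 5, 12, 13, 14, 16, 18, 17, 11]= (0 4 1)(5 9 15 16 18 11)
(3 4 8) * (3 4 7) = [0, 1, 2, 7, 8, 5, 6, 3, 4] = (3 7)(4 8)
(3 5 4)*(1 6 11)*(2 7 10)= (1 6 11)(2 7 10)(3 5 4)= [0, 6, 7, 5, 3, 4, 11, 10, 8, 9, 2, 1]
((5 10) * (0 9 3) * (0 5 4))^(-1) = (0 4 10 5 3 9)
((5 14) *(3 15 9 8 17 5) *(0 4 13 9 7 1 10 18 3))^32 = ((0 4 13 9 8 17 5 14)(1 10 18 3 15 7))^32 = (1 18 15)(3 7 10)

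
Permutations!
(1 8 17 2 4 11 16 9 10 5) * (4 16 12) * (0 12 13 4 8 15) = (0 12 8 17 2 16 9 10 5 1 15)(4 11 13) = [12, 15, 16, 3, 11, 1, 6, 7, 17, 10, 5, 13, 8, 4, 14, 0, 9, 2]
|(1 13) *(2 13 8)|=4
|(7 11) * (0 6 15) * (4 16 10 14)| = |(0 6 15)(4 16 10 14)(7 11)| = 12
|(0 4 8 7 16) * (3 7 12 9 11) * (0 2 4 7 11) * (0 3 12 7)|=|(2 4 8 7 16)(3 11 12 9)|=20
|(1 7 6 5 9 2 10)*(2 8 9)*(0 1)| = |(0 1 7 6 5 2 10)(8 9)| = 14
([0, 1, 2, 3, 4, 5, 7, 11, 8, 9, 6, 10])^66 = [0, 1, 2, 3, 4, 5, 11, 10, 8, 9, 7, 6]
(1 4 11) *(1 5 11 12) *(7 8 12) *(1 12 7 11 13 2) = (1 4 11 5 13 2)(7 8) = [0, 4, 1, 3, 11, 13, 6, 8, 7, 9, 10, 5, 12, 2]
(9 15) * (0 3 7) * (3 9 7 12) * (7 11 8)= (0 9 15 11 8 7)(3 12)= [9, 1, 2, 12, 4, 5, 6, 0, 7, 15, 10, 8, 3, 13, 14, 11]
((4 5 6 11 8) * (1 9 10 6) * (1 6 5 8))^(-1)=(1 11 6 5 10 9)(4 8)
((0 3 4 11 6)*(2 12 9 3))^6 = ((0 2 12 9 3 4 11 6))^6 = (0 11 3 12)(2 6 4 9)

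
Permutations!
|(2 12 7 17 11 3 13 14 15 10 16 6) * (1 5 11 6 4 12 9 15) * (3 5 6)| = |(1 6 2 9 15 10 16 4 12 7 17 3 13 14)(5 11)| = 14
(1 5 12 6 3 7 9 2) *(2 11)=(1 5 12 6 3 7 9 11 2)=[0, 5, 1, 7, 4, 12, 3, 9, 8, 11, 10, 2, 6]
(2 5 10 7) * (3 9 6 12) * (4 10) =(2 5 4 10 7)(3 9 6 12) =[0, 1, 5, 9, 10, 4, 12, 2, 8, 6, 7, 11, 3]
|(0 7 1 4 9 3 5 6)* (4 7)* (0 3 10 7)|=6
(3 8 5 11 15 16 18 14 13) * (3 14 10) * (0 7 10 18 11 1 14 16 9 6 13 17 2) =(18)(0 7 10 3 8 5 1 14 17 2)(6 13 16 11 15 9) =[7, 14, 0, 8, 4, 1, 13, 10, 5, 6, 3, 15, 12, 16, 17, 9, 11, 2, 18]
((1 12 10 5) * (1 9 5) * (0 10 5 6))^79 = ((0 10 1 12 5 9 6))^79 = (0 1 5 6 10 12 9)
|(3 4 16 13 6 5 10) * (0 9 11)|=|(0 9 11)(3 4 16 13 6 5 10)|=21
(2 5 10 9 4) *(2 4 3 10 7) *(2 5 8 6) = (2 8 6)(3 10 9)(5 7) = [0, 1, 8, 10, 4, 7, 2, 5, 6, 3, 9]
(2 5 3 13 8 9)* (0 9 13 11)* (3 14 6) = [9, 1, 5, 11, 4, 14, 3, 7, 13, 2, 10, 0, 12, 8, 6] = (0 9 2 5 14 6 3 11)(8 13)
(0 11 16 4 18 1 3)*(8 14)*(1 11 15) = [15, 3, 2, 0, 18, 5, 6, 7, 14, 9, 10, 16, 12, 13, 8, 1, 4, 17, 11] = (0 15 1 3)(4 18 11 16)(8 14)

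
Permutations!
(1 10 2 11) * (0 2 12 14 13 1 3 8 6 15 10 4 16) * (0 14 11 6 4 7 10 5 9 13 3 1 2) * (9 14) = (1 7 10 12 11)(2 6 15 5 14 3 8 4 16 9 13) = [0, 7, 6, 8, 16, 14, 15, 10, 4, 13, 12, 1, 11, 2, 3, 5, 9]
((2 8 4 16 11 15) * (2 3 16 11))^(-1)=((2 8 4 11 15 3 16))^(-1)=(2 16 3 15 11 4 8)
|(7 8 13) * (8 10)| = |(7 10 8 13)| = 4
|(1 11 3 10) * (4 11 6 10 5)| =12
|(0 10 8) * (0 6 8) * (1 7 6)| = 4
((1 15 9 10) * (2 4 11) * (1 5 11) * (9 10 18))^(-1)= (1 4 2 11 5 10 15)(9 18)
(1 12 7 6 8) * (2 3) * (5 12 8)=(1 8)(2 3)(5 12 7 6)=[0, 8, 3, 2, 4, 12, 5, 6, 1, 9, 10, 11, 7]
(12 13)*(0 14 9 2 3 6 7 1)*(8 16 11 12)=(0 14 9 2 3 6 7 1)(8 16 11 12 13)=[14, 0, 3, 6, 4, 5, 7, 1, 16, 2, 10, 12, 13, 8, 9, 15, 11]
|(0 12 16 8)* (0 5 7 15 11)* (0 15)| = |(0 12 16 8 5 7)(11 15)| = 6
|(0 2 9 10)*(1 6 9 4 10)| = |(0 2 4 10)(1 6 9)| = 12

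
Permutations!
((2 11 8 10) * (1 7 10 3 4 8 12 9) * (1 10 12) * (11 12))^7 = ((1 7 11)(2 12 9 10)(3 4 8))^7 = (1 7 11)(2 10 9 12)(3 4 8)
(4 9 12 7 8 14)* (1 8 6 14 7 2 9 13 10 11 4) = (1 8 7 6 14)(2 9 12)(4 13 10 11) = [0, 8, 9, 3, 13, 5, 14, 6, 7, 12, 11, 4, 2, 10, 1]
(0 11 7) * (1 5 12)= (0 11 7)(1 5 12)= [11, 5, 2, 3, 4, 12, 6, 0, 8, 9, 10, 7, 1]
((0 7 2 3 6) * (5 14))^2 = (14)(0 2 6 7 3)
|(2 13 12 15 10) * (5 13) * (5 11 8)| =|(2 11 8 5 13 12 15 10)| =8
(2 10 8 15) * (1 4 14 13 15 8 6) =(1 4 14 13 15 2 10 6) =[0, 4, 10, 3, 14, 5, 1, 7, 8, 9, 6, 11, 12, 15, 13, 2]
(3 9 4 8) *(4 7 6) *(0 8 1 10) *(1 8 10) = [10, 1, 2, 9, 8, 5, 4, 6, 3, 7, 0] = (0 10)(3 9 7 6 4 8)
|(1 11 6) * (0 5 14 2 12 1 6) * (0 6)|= |(0 5 14 2 12 1 11 6)|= 8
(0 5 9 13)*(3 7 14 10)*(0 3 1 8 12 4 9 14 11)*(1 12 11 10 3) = (0 5 14 3 7 10 12 4 9 13 1 8 11) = [5, 8, 2, 7, 9, 14, 6, 10, 11, 13, 12, 0, 4, 1, 3]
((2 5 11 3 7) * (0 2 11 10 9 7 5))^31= ((0 2)(3 5 10 9 7 11))^31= (0 2)(3 5 10 9 7 11)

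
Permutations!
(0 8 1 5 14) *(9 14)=(0 8 1 5 9 14)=[8, 5, 2, 3, 4, 9, 6, 7, 1, 14, 10, 11, 12, 13, 0]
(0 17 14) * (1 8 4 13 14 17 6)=(17)(0 6 1 8 4 13 14)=[6, 8, 2, 3, 13, 5, 1, 7, 4, 9, 10, 11, 12, 14, 0, 15, 16, 17]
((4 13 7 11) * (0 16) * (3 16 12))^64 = (16)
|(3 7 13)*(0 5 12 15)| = 12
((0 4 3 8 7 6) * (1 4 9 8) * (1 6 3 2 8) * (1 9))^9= ((9)(0 1 4 2 8 7 3 6))^9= (9)(0 1 4 2 8 7 3 6)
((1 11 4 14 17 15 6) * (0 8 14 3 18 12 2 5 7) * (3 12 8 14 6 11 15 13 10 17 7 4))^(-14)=((0 14 7)(1 15 11 3 18 8 6)(2 5 4 12)(10 17 13))^(-14)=(18)(0 14 7)(2 4)(5 12)(10 17 13)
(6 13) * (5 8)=(5 8)(6 13)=[0, 1, 2, 3, 4, 8, 13, 7, 5, 9, 10, 11, 12, 6]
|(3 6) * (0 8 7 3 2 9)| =|(0 8 7 3 6 2 9)| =7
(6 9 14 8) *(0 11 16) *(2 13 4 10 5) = [11, 1, 13, 3, 10, 2, 9, 7, 6, 14, 5, 16, 12, 4, 8, 15, 0] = (0 11 16)(2 13 4 10 5)(6 9 14 8)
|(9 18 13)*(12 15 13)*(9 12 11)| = |(9 18 11)(12 15 13)| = 3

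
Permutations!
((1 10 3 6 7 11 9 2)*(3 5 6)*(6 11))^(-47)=(1 10 5 11 9 2)(6 7)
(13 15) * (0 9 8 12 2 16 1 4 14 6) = (0 9 8 12 2 16 1 4 14 6)(13 15) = [9, 4, 16, 3, 14, 5, 0, 7, 12, 8, 10, 11, 2, 15, 6, 13, 1]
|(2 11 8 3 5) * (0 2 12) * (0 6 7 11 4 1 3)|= |(0 2 4 1 3 5 12 6 7 11 8)|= 11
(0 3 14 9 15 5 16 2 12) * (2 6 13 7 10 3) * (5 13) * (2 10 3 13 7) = (0 10 13 2 12)(3 14 9 15 7)(5 16 6) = [10, 1, 12, 14, 4, 16, 5, 3, 8, 15, 13, 11, 0, 2, 9, 7, 6]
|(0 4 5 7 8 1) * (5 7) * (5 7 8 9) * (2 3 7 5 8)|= 8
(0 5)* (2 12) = (0 5)(2 12) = [5, 1, 12, 3, 4, 0, 6, 7, 8, 9, 10, 11, 2]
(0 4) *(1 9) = (0 4)(1 9) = [4, 9, 2, 3, 0, 5, 6, 7, 8, 1]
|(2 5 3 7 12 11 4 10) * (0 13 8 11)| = |(0 13 8 11 4 10 2 5 3 7 12)| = 11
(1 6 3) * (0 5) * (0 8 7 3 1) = [5, 6, 2, 0, 4, 8, 1, 3, 7] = (0 5 8 7 3)(1 6)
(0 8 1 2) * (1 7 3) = (0 8 7 3 1 2) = [8, 2, 0, 1, 4, 5, 6, 3, 7]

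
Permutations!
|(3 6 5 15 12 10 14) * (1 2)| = |(1 2)(3 6 5 15 12 10 14)| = 14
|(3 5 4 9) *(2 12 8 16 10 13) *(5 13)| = |(2 12 8 16 10 5 4 9 3 13)| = 10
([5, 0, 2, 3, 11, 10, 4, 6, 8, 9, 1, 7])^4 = [0, 1, 2, 3, 4, 5, 6, 7, 8, 9, 10, 11]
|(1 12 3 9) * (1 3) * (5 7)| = 2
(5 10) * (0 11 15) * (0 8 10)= [11, 1, 2, 3, 4, 0, 6, 7, 10, 9, 5, 15, 12, 13, 14, 8]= (0 11 15 8 10 5)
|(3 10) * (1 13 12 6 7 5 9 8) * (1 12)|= |(1 13)(3 10)(5 9 8 12 6 7)|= 6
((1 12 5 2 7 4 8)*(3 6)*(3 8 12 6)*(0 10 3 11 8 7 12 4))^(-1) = (0 7 6 1 8 11 3 10)(2 5 12)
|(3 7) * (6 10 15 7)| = 5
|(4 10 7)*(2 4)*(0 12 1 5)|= 4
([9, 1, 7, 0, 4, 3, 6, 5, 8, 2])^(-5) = (0 9 2 7 5 3)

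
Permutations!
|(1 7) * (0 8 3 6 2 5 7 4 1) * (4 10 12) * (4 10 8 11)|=|(0 11 4 1 8 3 6 2 5 7)(10 12)|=10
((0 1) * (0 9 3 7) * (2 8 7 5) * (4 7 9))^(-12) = (2 3 8 5 9)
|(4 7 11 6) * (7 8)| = |(4 8 7 11 6)| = 5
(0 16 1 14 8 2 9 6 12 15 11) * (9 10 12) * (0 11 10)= (0 16 1 14 8 2)(6 9)(10 12 15)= [16, 14, 0, 3, 4, 5, 9, 7, 2, 6, 12, 11, 15, 13, 8, 10, 1]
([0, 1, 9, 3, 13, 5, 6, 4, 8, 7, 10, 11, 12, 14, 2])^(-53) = (2 9 7 4 13 14)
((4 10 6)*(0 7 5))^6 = (10)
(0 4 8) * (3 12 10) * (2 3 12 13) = [4, 1, 3, 13, 8, 5, 6, 7, 0, 9, 12, 11, 10, 2] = (0 4 8)(2 3 13)(10 12)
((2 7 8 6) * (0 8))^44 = ((0 8 6 2 7))^44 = (0 7 2 6 8)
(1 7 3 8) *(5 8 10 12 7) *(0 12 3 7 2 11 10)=(0 12 2 11 10 3)(1 5 8)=[12, 5, 11, 0, 4, 8, 6, 7, 1, 9, 3, 10, 2]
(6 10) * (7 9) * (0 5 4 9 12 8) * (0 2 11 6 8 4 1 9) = [5, 9, 11, 3, 0, 1, 10, 12, 2, 7, 8, 6, 4] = (0 5 1 9 7 12 4)(2 11 6 10 8)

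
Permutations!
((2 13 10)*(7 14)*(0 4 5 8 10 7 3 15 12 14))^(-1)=(0 7 13 2 10 8 5 4)(3 14 12 15)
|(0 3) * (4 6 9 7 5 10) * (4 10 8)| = |(10)(0 3)(4 6 9 7 5 8)| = 6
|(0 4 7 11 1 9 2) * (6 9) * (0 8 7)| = |(0 4)(1 6 9 2 8 7 11)| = 14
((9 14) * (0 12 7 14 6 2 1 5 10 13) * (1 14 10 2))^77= (0 7 13 12 10)(1 6 9 14 2 5)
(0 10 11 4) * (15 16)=(0 10 11 4)(15 16)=[10, 1, 2, 3, 0, 5, 6, 7, 8, 9, 11, 4, 12, 13, 14, 16, 15]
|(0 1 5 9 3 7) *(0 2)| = 7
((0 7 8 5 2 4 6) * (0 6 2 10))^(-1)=((0 7 8 5 10)(2 4))^(-1)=(0 10 5 8 7)(2 4)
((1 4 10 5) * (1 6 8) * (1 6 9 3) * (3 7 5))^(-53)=((1 4 10 3)(5 9 7)(6 8))^(-53)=(1 3 10 4)(5 9 7)(6 8)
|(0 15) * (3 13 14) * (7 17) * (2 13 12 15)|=14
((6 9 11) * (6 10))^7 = (6 10 11 9)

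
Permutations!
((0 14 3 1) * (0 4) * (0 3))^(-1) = (0 14)(1 3 4)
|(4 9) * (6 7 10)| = 6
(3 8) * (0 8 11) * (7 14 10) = (0 8 3 11)(7 14 10) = [8, 1, 2, 11, 4, 5, 6, 14, 3, 9, 7, 0, 12, 13, 10]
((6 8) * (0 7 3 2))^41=(0 7 3 2)(6 8)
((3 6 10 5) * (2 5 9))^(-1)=((2 5 3 6 10 9))^(-1)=(2 9 10 6 3 5)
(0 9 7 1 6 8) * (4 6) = (0 9 7 1 4 6 8) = [9, 4, 2, 3, 6, 5, 8, 1, 0, 7]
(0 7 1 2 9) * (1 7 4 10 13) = (0 4 10 13 1 2 9) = [4, 2, 9, 3, 10, 5, 6, 7, 8, 0, 13, 11, 12, 1]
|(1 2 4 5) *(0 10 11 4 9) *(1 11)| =|(0 10 1 2 9)(4 5 11)| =15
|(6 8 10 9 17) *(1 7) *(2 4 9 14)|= 8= |(1 7)(2 4 9 17 6 8 10 14)|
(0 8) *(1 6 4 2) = (0 8)(1 6 4 2) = [8, 6, 1, 3, 2, 5, 4, 7, 0]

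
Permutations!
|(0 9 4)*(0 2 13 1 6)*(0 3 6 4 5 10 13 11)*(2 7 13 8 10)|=20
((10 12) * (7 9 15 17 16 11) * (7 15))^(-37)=((7 9)(10 12)(11 15 17 16))^(-37)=(7 9)(10 12)(11 16 17 15)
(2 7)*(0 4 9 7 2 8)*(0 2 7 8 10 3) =(0 4 9 8 2 7 10 3) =[4, 1, 7, 0, 9, 5, 6, 10, 2, 8, 3]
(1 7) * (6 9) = [0, 7, 2, 3, 4, 5, 9, 1, 8, 6] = (1 7)(6 9)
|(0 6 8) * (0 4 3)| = 5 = |(0 6 8 4 3)|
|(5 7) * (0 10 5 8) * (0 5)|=6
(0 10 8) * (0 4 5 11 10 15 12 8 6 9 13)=(0 15 12 8 4 5 11 10 6 9 13)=[15, 1, 2, 3, 5, 11, 9, 7, 4, 13, 6, 10, 8, 0, 14, 12]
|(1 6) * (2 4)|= 2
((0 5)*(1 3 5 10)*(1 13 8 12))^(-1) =((0 10 13 8 12 1 3 5))^(-1) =(0 5 3 1 12 8 13 10)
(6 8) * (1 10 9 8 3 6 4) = (1 10 9 8 4)(3 6) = [0, 10, 2, 6, 1, 5, 3, 7, 4, 8, 9]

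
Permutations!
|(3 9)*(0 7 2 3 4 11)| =7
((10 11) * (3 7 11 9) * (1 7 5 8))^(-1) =(1 8 5 3 9 10 11 7)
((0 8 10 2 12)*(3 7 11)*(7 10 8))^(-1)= (0 12 2 10 3 11 7)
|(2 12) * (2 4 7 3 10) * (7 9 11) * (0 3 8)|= 10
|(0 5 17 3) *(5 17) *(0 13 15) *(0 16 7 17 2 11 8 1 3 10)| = |(0 2 11 8 1 3 13 15 16 7 17 10)| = 12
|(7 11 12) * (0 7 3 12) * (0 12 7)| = |(3 7 11 12)| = 4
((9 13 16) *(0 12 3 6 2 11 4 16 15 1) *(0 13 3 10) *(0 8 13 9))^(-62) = (0 3 10 2 13 4 1)(6 8 11 15 16 9 12)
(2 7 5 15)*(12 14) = (2 7 5 15)(12 14) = [0, 1, 7, 3, 4, 15, 6, 5, 8, 9, 10, 11, 14, 13, 12, 2]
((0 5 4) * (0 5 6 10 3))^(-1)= ((0 6 10 3)(4 5))^(-1)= (0 3 10 6)(4 5)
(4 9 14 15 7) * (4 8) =(4 9 14 15 7 8) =[0, 1, 2, 3, 9, 5, 6, 8, 4, 14, 10, 11, 12, 13, 15, 7]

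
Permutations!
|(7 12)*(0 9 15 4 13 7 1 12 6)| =|(0 9 15 4 13 7 6)(1 12)| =14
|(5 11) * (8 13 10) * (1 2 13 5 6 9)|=9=|(1 2 13 10 8 5 11 6 9)|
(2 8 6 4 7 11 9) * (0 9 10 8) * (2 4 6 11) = (0 9 4 7 2)(8 11 10) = [9, 1, 0, 3, 7, 5, 6, 2, 11, 4, 8, 10]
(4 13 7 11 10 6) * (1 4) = (1 4 13 7 11 10 6) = [0, 4, 2, 3, 13, 5, 1, 11, 8, 9, 6, 10, 12, 7]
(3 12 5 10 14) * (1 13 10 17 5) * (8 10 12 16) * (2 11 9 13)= [0, 2, 11, 16, 4, 17, 6, 7, 10, 13, 14, 9, 1, 12, 3, 15, 8, 5]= (1 2 11 9 13 12)(3 16 8 10 14)(5 17)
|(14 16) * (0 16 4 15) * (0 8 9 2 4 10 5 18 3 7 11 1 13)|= 55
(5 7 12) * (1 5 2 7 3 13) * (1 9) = [0, 5, 7, 13, 4, 3, 6, 12, 8, 1, 10, 11, 2, 9] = (1 5 3 13 9)(2 7 12)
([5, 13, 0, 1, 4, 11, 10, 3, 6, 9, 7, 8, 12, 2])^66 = [0, 1, 2, 3, 4, 5, 6, 7, 8, 9, 10, 11, 12, 13]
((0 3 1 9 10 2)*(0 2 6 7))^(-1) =(0 7 6 10 9 1 3)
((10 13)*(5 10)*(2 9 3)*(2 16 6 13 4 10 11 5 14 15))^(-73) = ((2 9 3 16 6 13 14 15)(4 10)(5 11))^(-73) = (2 15 14 13 6 16 3 9)(4 10)(5 11)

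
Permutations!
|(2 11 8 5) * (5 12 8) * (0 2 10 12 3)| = 8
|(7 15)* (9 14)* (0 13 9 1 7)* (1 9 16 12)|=14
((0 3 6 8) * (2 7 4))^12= (8)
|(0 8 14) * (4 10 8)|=|(0 4 10 8 14)|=5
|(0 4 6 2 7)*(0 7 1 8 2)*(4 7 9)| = 15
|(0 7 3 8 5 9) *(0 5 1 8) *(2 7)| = 4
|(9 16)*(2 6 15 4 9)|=6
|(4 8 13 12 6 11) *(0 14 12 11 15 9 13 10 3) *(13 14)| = |(0 13 11 4 8 10 3)(6 15 9 14 12)| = 35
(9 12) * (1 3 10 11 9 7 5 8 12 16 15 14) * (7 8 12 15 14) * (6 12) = (1 3 10 11 9 16 14)(5 6 12 8 15 7) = [0, 3, 2, 10, 4, 6, 12, 5, 15, 16, 11, 9, 8, 13, 1, 7, 14]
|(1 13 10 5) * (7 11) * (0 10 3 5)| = 4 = |(0 10)(1 13 3 5)(7 11)|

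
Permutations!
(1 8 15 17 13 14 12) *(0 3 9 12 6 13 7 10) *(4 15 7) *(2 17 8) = (0 3 9 12 1 2 17 4 15 8 7 10)(6 13 14) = [3, 2, 17, 9, 15, 5, 13, 10, 7, 12, 0, 11, 1, 14, 6, 8, 16, 4]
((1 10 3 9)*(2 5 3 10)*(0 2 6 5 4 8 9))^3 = ((10)(0 2 4 8 9 1 6 5 3))^3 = (10)(0 8 6)(1 3 4)(2 9 5)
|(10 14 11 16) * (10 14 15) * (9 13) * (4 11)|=4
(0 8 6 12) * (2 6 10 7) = (0 8 10 7 2 6 12) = [8, 1, 6, 3, 4, 5, 12, 2, 10, 9, 7, 11, 0]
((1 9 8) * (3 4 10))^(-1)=((1 9 8)(3 4 10))^(-1)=(1 8 9)(3 10 4)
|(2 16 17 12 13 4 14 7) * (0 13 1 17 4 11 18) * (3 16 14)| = 12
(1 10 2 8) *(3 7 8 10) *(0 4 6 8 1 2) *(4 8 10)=(0 8 2 4 6 10)(1 3 7)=[8, 3, 4, 7, 6, 5, 10, 1, 2, 9, 0]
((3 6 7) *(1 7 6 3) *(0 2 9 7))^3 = ((0 2 9 7 1))^3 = (0 7 2 1 9)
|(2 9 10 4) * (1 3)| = |(1 3)(2 9 10 4)| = 4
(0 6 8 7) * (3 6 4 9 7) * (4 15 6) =[15, 1, 2, 4, 9, 5, 8, 0, 3, 7, 10, 11, 12, 13, 14, 6] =(0 15 6 8 3 4 9 7)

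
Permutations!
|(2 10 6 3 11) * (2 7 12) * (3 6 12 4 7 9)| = |(2 10 12)(3 11 9)(4 7)| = 6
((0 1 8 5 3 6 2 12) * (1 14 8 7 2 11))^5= (0 6 12 3 2 5 7 8 1 14 11)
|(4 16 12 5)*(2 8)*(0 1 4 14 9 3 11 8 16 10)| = |(0 1 4 10)(2 16 12 5 14 9 3 11 8)| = 36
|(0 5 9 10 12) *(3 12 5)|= 3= |(0 3 12)(5 9 10)|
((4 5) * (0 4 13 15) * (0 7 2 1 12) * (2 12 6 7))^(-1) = ((0 4 5 13 15 2 1 6 7 12))^(-1) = (0 12 7 6 1 2 15 13 5 4)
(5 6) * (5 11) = (5 6 11) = [0, 1, 2, 3, 4, 6, 11, 7, 8, 9, 10, 5]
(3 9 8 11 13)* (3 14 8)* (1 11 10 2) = (1 11 13 14 8 10 2)(3 9) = [0, 11, 1, 9, 4, 5, 6, 7, 10, 3, 2, 13, 12, 14, 8]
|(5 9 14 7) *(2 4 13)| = |(2 4 13)(5 9 14 7)| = 12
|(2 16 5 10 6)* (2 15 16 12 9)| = |(2 12 9)(5 10 6 15 16)| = 15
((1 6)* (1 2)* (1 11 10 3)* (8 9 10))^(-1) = (1 3 10 9 8 11 2 6)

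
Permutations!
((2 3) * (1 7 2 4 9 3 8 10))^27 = (1 2 10 7 8)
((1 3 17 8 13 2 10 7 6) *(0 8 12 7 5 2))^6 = ((0 8 13)(1 3 17 12 7 6)(2 10 5))^6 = (17)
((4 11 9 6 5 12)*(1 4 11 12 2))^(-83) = (1 6 12 2 9 4 5 11)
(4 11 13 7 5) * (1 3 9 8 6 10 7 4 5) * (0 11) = (0 11 13 4)(1 3 9 8 6 10 7) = [11, 3, 2, 9, 0, 5, 10, 1, 6, 8, 7, 13, 12, 4]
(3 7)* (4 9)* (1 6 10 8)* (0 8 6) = (0 8 1)(3 7)(4 9)(6 10) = [8, 0, 2, 7, 9, 5, 10, 3, 1, 4, 6]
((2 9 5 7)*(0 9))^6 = ((0 9 5 7 2))^6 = (0 9 5 7 2)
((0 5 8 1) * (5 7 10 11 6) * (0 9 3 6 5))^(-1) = ((0 7 10 11 5 8 1 9 3 6))^(-1) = (0 6 3 9 1 8 5 11 10 7)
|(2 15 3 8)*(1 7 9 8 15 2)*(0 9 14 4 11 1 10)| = |(0 9 8 10)(1 7 14 4 11)(3 15)| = 20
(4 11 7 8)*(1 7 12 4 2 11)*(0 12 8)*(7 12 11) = (0 11 8 2 7)(1 12 4) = [11, 12, 7, 3, 1, 5, 6, 0, 2, 9, 10, 8, 4]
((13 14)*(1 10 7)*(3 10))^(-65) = (1 7 10 3)(13 14)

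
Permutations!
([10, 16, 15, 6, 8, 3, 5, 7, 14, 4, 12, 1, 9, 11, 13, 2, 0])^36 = [9, 10, 2, 3, 13, 5, 6, 7, 11, 14, 4, 0, 8, 16, 1, 15, 12]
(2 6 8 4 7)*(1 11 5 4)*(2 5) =(1 11 2 6 8)(4 7 5) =[0, 11, 6, 3, 7, 4, 8, 5, 1, 9, 10, 2]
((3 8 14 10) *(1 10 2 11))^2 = (1 3 14 11 10 8 2)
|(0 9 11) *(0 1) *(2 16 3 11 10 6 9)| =|(0 2 16 3 11 1)(6 9 10)| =6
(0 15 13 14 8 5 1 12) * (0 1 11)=(0 15 13 14 8 5 11)(1 12)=[15, 12, 2, 3, 4, 11, 6, 7, 5, 9, 10, 0, 1, 14, 8, 13]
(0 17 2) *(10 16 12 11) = (0 17 2)(10 16 12 11) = [17, 1, 0, 3, 4, 5, 6, 7, 8, 9, 16, 10, 11, 13, 14, 15, 12, 2]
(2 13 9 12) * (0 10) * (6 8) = (0 10)(2 13 9 12)(6 8) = [10, 1, 13, 3, 4, 5, 8, 7, 6, 12, 0, 11, 2, 9]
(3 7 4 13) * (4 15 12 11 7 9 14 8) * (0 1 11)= (0 1 11 7 15 12)(3 9 14 8 4 13)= [1, 11, 2, 9, 13, 5, 6, 15, 4, 14, 10, 7, 0, 3, 8, 12]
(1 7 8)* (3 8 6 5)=(1 7 6 5 3 8)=[0, 7, 2, 8, 4, 3, 5, 6, 1]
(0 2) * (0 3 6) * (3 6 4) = (0 2 6)(3 4) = [2, 1, 6, 4, 3, 5, 0]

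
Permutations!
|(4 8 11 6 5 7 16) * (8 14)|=|(4 14 8 11 6 5 7 16)|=8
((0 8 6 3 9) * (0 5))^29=((0 8 6 3 9 5))^29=(0 5 9 3 6 8)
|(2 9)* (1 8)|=|(1 8)(2 9)|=2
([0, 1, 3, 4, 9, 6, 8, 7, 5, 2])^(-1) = [0, 1, 9, 2, 3, 8, 5, 7, 6, 4]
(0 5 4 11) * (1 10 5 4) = (0 4 11)(1 10 5) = [4, 10, 2, 3, 11, 1, 6, 7, 8, 9, 5, 0]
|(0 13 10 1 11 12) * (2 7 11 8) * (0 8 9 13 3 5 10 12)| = 12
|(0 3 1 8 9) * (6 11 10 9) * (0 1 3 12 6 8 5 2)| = |(0 12 6 11 10 9 1 5 2)| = 9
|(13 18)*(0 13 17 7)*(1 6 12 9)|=|(0 13 18 17 7)(1 6 12 9)|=20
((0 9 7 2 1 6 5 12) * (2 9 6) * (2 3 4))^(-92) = (12) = ((0 6 5 12)(1 3 4 2)(7 9))^(-92)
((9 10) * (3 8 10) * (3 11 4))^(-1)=((3 8 10 9 11 4))^(-1)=(3 4 11 9 10 8)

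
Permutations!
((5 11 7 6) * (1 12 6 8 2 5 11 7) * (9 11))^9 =((1 12 6 9 11)(2 5 7 8))^9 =(1 11 9 6 12)(2 5 7 8)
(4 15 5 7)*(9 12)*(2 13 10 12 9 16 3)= [0, 1, 13, 2, 15, 7, 6, 4, 8, 9, 12, 11, 16, 10, 14, 5, 3]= (2 13 10 12 16 3)(4 15 5 7)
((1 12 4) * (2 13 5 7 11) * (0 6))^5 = ((0 6)(1 12 4)(2 13 5 7 11))^5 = (13)(0 6)(1 4 12)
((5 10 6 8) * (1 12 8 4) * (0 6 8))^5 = ((0 6 4 1 12)(5 10 8))^5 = (12)(5 8 10)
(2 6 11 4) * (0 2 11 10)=[2, 1, 6, 3, 11, 5, 10, 7, 8, 9, 0, 4]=(0 2 6 10)(4 11)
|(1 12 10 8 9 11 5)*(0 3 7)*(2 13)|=42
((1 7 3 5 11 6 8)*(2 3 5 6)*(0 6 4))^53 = (0 1 11 4 8 5 3 6 7 2) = ((0 6 8 1 7 5 11 2 3 4))^53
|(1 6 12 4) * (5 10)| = 4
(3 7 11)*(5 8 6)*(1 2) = (1 2)(3 7 11)(5 8 6) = [0, 2, 1, 7, 4, 8, 5, 11, 6, 9, 10, 3]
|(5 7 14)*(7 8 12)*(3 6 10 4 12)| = |(3 6 10 4 12 7 14 5 8)| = 9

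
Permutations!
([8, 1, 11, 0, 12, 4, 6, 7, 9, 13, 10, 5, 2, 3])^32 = [9, 1, 5, 8, 2, 12, 6, 7, 13, 3, 10, 4, 11, 0]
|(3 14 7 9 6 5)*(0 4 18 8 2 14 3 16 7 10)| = |(0 4 18 8 2 14 10)(5 16 7 9 6)| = 35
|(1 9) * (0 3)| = 2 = |(0 3)(1 9)|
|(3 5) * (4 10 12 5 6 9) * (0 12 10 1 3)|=|(0 12 5)(1 3 6 9 4)|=15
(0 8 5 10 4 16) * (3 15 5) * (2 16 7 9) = [8, 1, 16, 15, 7, 10, 6, 9, 3, 2, 4, 11, 12, 13, 14, 5, 0] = (0 8 3 15 5 10 4 7 9 2 16)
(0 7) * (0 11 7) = (7 11) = [0, 1, 2, 3, 4, 5, 6, 11, 8, 9, 10, 7]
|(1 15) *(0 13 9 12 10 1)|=7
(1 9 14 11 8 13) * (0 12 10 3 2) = (0 12 10 3 2)(1 9 14 11 8 13) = [12, 9, 0, 2, 4, 5, 6, 7, 13, 14, 3, 8, 10, 1, 11]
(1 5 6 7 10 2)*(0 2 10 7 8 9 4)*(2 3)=(10)(0 3 2 1 5 6 8 9 4)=[3, 5, 1, 2, 0, 6, 8, 7, 9, 4, 10]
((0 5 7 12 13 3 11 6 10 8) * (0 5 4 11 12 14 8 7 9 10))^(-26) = (0 11)(3 12 13)(4 6)(5 14 10)(7 9 8)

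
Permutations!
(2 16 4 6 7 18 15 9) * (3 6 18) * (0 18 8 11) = (0 18 15 9 2 16 4 8 11)(3 6 7) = [18, 1, 16, 6, 8, 5, 7, 3, 11, 2, 10, 0, 12, 13, 14, 9, 4, 17, 15]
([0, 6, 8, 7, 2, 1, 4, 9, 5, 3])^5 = (1 5 8 2 4 6)(3 9 7)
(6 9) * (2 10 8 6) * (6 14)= (2 10 8 14 6 9)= [0, 1, 10, 3, 4, 5, 9, 7, 14, 2, 8, 11, 12, 13, 6]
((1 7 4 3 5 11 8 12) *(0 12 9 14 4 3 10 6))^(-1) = ((0 12 1 7 3 5 11 8 9 14 4 10 6))^(-1) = (0 6 10 4 14 9 8 11 5 3 7 1 12)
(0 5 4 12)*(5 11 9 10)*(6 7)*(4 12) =(0 11 9 10 5 12)(6 7) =[11, 1, 2, 3, 4, 12, 7, 6, 8, 10, 5, 9, 0]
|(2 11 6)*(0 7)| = 6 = |(0 7)(2 11 6)|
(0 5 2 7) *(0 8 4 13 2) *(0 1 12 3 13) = (0 5 1 12 3 13 2 7 8 4) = [5, 12, 7, 13, 0, 1, 6, 8, 4, 9, 10, 11, 3, 2]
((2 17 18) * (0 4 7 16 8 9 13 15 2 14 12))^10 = (0 18 15 8 4 14 2 9 7 12 17 13 16)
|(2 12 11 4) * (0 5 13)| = |(0 5 13)(2 12 11 4)| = 12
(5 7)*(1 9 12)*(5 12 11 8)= (1 9 11 8 5 7 12)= [0, 9, 2, 3, 4, 7, 6, 12, 5, 11, 10, 8, 1]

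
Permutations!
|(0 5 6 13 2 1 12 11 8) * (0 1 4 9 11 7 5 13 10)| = |(0 13 2 4 9 11 8 1 12 7 5 6 10)| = 13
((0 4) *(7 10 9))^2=((0 4)(7 10 9))^2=(7 9 10)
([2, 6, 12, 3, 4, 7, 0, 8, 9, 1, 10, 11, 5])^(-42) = (0 5 9)(1 2 7)(6 12 8)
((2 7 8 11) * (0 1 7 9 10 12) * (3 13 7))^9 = ((0 1 3 13 7 8 11 2 9 10 12))^9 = (0 10 2 8 13 1 12 9 11 7 3)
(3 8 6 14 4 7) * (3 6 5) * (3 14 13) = [0, 1, 2, 8, 7, 14, 13, 6, 5, 9, 10, 11, 12, 3, 4] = (3 8 5 14 4 7 6 13)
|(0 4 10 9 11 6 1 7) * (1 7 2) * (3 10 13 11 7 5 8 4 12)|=6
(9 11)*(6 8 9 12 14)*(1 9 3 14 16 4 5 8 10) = (1 9 11 12 16 4 5 8 3 14 6 10) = [0, 9, 2, 14, 5, 8, 10, 7, 3, 11, 1, 12, 16, 13, 6, 15, 4]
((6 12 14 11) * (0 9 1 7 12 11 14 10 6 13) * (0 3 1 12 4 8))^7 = ((14)(0 9 12 10 6 11 13 3 1 7 4 8))^7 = (14)(0 3 12 7 6 8 13 9 1 10 4 11)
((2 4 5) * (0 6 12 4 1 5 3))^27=((0 6 12 4 3)(1 5 2))^27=(0 12 3 6 4)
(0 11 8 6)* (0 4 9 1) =(0 11 8 6 4 9 1) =[11, 0, 2, 3, 9, 5, 4, 7, 6, 1, 10, 8]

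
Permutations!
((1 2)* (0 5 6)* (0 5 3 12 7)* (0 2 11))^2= ((0 3 12 7 2 1 11)(5 6))^2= (0 12 2 11 3 7 1)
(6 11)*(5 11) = (5 11 6) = [0, 1, 2, 3, 4, 11, 5, 7, 8, 9, 10, 6]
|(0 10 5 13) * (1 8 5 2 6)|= 8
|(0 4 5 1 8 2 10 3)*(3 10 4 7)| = 15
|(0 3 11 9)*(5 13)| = 4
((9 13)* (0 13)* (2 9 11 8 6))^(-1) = ((0 13 11 8 6 2 9))^(-1) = (0 9 2 6 8 11 13)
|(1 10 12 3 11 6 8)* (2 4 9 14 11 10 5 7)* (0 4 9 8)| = |(0 4 8 1 5 7 2 9 14 11 6)(3 10 12)| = 33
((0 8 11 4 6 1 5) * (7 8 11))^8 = (0 4 1)(5 11 6)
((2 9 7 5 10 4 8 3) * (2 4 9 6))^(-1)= ((2 6)(3 4 8)(5 10 9 7))^(-1)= (2 6)(3 8 4)(5 7 9 10)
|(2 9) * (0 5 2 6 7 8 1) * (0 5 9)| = |(0 9 6 7 8 1 5 2)| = 8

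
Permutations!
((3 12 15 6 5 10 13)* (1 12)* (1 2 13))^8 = (1 15 5)(2 3 13)(6 10 12)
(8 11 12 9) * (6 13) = (6 13)(8 11 12 9) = [0, 1, 2, 3, 4, 5, 13, 7, 11, 8, 10, 12, 9, 6]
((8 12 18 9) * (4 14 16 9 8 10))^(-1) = (4 10 9 16 14)(8 18 12) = ((4 14 16 9 10)(8 12 18))^(-1)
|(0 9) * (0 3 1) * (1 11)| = |(0 9 3 11 1)| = 5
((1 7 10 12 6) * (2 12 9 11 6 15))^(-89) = (1 7 10 9 11 6)(2 12 15)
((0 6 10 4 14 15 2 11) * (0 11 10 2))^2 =(0 2 4 15 6 10 14)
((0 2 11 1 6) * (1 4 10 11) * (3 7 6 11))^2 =(0 1 4 3 6 2 11 10 7)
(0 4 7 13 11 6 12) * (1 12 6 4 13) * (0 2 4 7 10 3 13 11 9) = [11, 12, 4, 13, 10, 5, 6, 1, 8, 0, 3, 7, 2, 9] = (0 11 7 1 12 2 4 10 3 13 9)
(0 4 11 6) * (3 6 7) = (0 4 11 7 3 6) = [4, 1, 2, 6, 11, 5, 0, 3, 8, 9, 10, 7]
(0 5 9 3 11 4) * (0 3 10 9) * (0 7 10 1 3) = (0 5 7 10 9 1 3 11 4) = [5, 3, 2, 11, 0, 7, 6, 10, 8, 1, 9, 4]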